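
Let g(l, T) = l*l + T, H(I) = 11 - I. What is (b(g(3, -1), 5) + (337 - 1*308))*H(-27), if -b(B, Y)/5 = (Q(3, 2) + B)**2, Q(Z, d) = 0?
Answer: -11058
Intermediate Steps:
g(l, T) = T + l**2 (g(l, T) = l**2 + T = T + l**2)
b(B, Y) = -5*B**2 (b(B, Y) = -5*(0 + B)**2 = -5*B**2)
(b(g(3, -1), 5) + (337 - 1*308))*H(-27) = (-5*(-1 + 3**2)**2 + (337 - 1*308))*(11 - 1*(-27)) = (-5*(-1 + 9)**2 + (337 - 308))*(11 + 27) = (-5*8**2 + 29)*38 = (-5*64 + 29)*38 = (-320 + 29)*38 = -291*38 = -11058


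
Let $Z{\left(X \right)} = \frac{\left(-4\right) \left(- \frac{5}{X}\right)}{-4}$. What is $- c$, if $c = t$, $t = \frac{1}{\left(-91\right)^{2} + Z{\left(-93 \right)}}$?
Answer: $- \frac{93}{770138} \approx -0.00012076$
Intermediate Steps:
$Z{\left(X \right)} = - \frac{5}{X}$ ($Z{\left(X \right)} = \frac{20}{X} \left(- \frac{1}{4}\right) = - \frac{5}{X}$)
$t = \frac{93}{770138}$ ($t = \frac{1}{\left(-91\right)^{2} - \frac{5}{-93}} = \frac{1}{8281 - - \frac{5}{93}} = \frac{1}{8281 + \frac{5}{93}} = \frac{1}{\frac{770138}{93}} = \frac{93}{770138} \approx 0.00012076$)
$c = \frac{93}{770138} \approx 0.00012076$
$- c = \left(-1\right) \frac{93}{770138} = - \frac{93}{770138}$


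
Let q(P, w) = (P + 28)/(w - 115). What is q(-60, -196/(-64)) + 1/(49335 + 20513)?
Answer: 35763967/125097768 ≈ 0.28589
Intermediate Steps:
q(P, w) = (28 + P)/(-115 + w)
q(-60, -196/(-64)) + 1/(49335 + 20513) = (28 - 60)/(-115 - 196/(-64)) + 1/(49335 + 20513) = -32/(-115 - 196*(-1/64)) + 1/69848 = -32/(-115 + 49/16) + 1/69848 = -32/(-1791/16) + 1/69848 = -16/1791*(-32) + 1/69848 = 512/1791 + 1/69848 = 35763967/125097768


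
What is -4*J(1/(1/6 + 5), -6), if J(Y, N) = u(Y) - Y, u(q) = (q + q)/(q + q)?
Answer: -100/31 ≈ -3.2258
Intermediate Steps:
u(q) = 1 (u(q) = (2*q)/((2*q)) = (2*q)*(1/(2*q)) = 1)
J(Y, N) = 1 - Y
-4*J(1/(1/6 + 5), -6) = -4*(1 - 1/(1/6 + 5)) = -4*(1 - 1/(⅙ + 5)) = -4*(1 - 1/31/6) = -4*(1 - 1*6/31) = -4*(1 - 6/31) = -4*25/31 = -100/31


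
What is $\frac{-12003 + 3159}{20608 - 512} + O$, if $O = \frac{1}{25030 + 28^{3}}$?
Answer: $- \frac{51936089}{118018784} \approx -0.44007$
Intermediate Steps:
$O = \frac{1}{46982}$ ($O = \frac{1}{25030 + 21952} = \frac{1}{46982} \approx 2.1285 \cdot 10^{-5}$)
$\frac{-12003 + 3159}{20608 - 512} + O = \frac{-12003 + 3159}{20608 - 512} + \frac{1}{46982} = - \frac{8844}{20096} + \frac{1}{46982} = \left(-8844\right) \frac{1}{20096} + \frac{1}{46982} = - \frac{2211}{5024} + \frac{1}{46982} = - \frac{51936089}{118018784}$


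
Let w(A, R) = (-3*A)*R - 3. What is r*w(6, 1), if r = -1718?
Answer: 36078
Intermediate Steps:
w(A, R) = -3 - 3*A*R (w(A, R) = -3*A*R - 3 = -3 - 3*A*R)
r*w(6, 1) = -1718*(-3 - 3*6*1) = -1718*(-3 - 18) = -1718*(-21) = 36078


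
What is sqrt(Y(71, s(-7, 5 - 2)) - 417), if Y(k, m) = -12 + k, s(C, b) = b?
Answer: I*sqrt(358) ≈ 18.921*I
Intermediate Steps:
sqrt(Y(71, s(-7, 5 - 2)) - 417) = sqrt((-12 + 71) - 417) = sqrt(59 - 417) = sqrt(-358) = I*sqrt(358)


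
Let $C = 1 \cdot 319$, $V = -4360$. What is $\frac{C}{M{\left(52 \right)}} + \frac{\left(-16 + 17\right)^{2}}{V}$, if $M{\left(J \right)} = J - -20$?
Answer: $\frac{86923}{19620} \approx 4.4303$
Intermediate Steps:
$C = 319$
$M{\left(J \right)} = 20 + J$ ($M{\left(J \right)} = J + 20 = 20 + J$)
$\frac{C}{M{\left(52 \right)}} + \frac{\left(-16 + 17\right)^{2}}{V} = \frac{319}{20 + 52} + \frac{\left(-16 + 17\right)^{2}}{-4360} = \frac{319}{72} + 1^{2} \left(- \frac{1}{4360}\right) = 319 \cdot \frac{1}{72} + 1 \left(- \frac{1}{4360}\right) = \frac{319}{72} - \frac{1}{4360} = \frac{86923}{19620}$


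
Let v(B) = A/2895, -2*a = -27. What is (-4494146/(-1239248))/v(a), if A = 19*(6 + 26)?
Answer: 342382965/19827968 ≈ 17.268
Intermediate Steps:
a = 27/2 (a = -½*(-27) = 27/2 ≈ 13.500)
A = 608 (A = 19*32 = 608)
v(B) = 608/2895
(-4494146/(-1239248))/v(a) = (-4494146/(-1239248))/(608/2895) = -4494146*(-1/1239248)*(2895/608) = (2247073/619624)*(2895/608) = 342382965/19827968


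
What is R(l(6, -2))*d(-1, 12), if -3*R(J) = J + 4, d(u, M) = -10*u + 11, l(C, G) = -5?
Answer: 7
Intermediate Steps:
d(u, M) = 11 - 10*u
R(J) = -4/3 - J/3 (R(J) = -(J + 4)/3 = -(4 + J)/3 = -4/3 - J/3)
R(l(6, -2))*d(-1, 12) = (-4/3 - ⅓*(-5))*(11 - 10*(-1)) = (-4/3 + 5/3)*(11 + 10) = (⅓)*21 = 7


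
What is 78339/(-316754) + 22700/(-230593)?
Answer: -25254740827/73041255122 ≈ -0.34576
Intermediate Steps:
78339/(-316754) + 22700/(-230593) = 78339*(-1/316754) + 22700*(-1/230593) = -78339/316754 - 22700/230593 = -25254740827/73041255122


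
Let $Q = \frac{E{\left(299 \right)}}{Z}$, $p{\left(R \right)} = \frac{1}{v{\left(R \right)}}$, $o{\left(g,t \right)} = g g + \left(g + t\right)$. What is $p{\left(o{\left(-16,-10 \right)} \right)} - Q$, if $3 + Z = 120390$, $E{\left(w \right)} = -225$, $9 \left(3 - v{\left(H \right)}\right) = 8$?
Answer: $\frac{362586}{762451} \approx 0.47555$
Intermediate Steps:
$v{\left(H \right)} = \frac{19}{9}$ ($v{\left(H \right)} = 3 - \frac{8}{9} = \frac{19}{9}$)
$Z = 120387$ ($Z = -3 + 120390 = 120387$)
$o{\left(g,t \right)} = g + t + g^{2}$ ($o{\left(g,t \right)} = g^{2} + \left(g + t\right) = g + t + g^{2}$)
$p{\left(R \right)} = \frac{9}{19}$ ($p{\left(R \right)} = \frac{1}{\frac{19}{9}} = \frac{9}{19}$)
$Q = - \frac{75}{40129}$ ($Q = - \frac{225}{120387} = \left(-225\right) \frac{1}{120387} = - \frac{75}{40129} \approx -0.001869$)
$p{\left(o{\left(-16,-10 \right)} \right)} - Q = \frac{9}{19} - - \frac{75}{40129} = \frac{9}{19} + \frac{75}{40129} = \frac{362586}{762451}$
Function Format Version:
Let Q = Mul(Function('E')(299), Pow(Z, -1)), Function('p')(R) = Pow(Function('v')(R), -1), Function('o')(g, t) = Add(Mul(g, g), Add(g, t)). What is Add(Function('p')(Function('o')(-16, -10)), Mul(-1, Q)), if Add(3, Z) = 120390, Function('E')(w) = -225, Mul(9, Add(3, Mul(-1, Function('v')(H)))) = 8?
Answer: Rational(362586, 762451) ≈ 0.47555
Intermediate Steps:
Function('v')(H) = Rational(19, 9) (Function('v')(H) = Add(3, Mul(Rational(-1, 9), 8)) = Add(3, Rational(-8, 9)) = Rational(19, 9))
Z = 120387 (Z = Add(-3, 120390) = 120387)
Function('o')(g, t) = Add(g, t, Pow(g, 2)) (Function('o')(g, t) = Add(Pow(g, 2), Add(g, t)) = Add(g, t, Pow(g, 2)))
Function('p')(R) = Rational(9, 19) (Function('p')(R) = Pow(Rational(19, 9), -1) = Rational(9, 19))
Q = Rational(-75, 40129) (Q = Mul(-225, Pow(120387, -1)) = Mul(-225, Rational(1, 120387)) = Rational(-75, 40129) ≈ -0.0018690)
Add(Function('p')(Function('o')(-16, -10)), Mul(-1, Q)) = Add(Rational(9, 19), Mul(-1, Rational(-75, 40129))) = Add(Rational(9, 19), Rational(75, 40129)) = Rational(362586, 762451)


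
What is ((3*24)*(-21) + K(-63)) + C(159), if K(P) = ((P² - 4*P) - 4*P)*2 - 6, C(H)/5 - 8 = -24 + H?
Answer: 8143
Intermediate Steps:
C(H) = -80 + 5*H (C(H) = 40 + 5*(-24 + H) = 40 + (-120 + 5*H) = -80 + 5*H)
K(P) = -6 - 16*P + 2*P² (K(P) = (P² - 8*P)*2 - 6 = (-16*P + 2*P²) - 6 = -6 - 16*P + 2*P²)
((3*24)*(-21) + K(-63)) + C(159) = ((3*24)*(-21) + (-6 - 16*(-63) + 2*(-63)²)) + (-80 + 5*159) = (72*(-21) + (-6 + 1008 + 2*3969)) + (-80 + 795) = (-1512 + (-6 + 1008 + 7938)) + 715 = (-1512 + 8940) + 715 = 7428 + 715 = 8143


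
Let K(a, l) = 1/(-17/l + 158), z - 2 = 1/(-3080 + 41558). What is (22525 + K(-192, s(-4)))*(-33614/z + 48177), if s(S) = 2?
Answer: 16259297910663369/23010143 ≈ 7.0661e+8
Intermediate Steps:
z = 76957/38478 (z = 2 + 1/(-3080 + 41558) = 2 + 1/38478 = 76957/38478 ≈ 2.0000)
K(a, l) = 1/(158 - 17/l)
(22525 + K(-192, s(-4)))*(-33614/z + 48177) = (22525 + 2/(-17 + 158*2))*(-33614/76957/38478 + 48177) = (22525 + 2/(-17 + 316))*(-33614*38478/76957 + 48177) = (22525 + 2/299)*(-1293399492/76957 + 48177) = (22525 + 2*(1/299))*(2414157897/76957) = (22525 + 2/299)*(2414157897/76957) = (6734977/299)*(2414157897/76957) = 16259297910663369/23010143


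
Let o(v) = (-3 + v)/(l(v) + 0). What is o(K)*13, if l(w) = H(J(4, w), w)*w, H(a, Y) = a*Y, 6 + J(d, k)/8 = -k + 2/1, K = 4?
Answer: -13/1024 ≈ -0.012695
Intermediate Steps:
J(d, k) = -32 - 8*k (J(d, k) = -48 + 8*(-k + 2/1) = -48 + 8*(-k + 2*1) = -48 + 8*(-k + 2) = -48 + 8*(2 - k) = -48 + (16 - 8*k) = -32 - 8*k)
H(a, Y) = Y*a
l(w) = w²*(-32 - 8*w) (l(w) = (w*(-32 - 8*w))*w = w²*(-32 - 8*w))
o(v) = (-3 + v)/(8*v²*(-4 - v)) (o(v) = (-3 + v)/(8*v²*(-4 - v) + 0) = (-3 + v)/((8*v²*(-4 - v))) = (-3 + v)*(1/(8*v²*(-4 - v))) = (-3 + v)/(8*v²*(-4 - v)))
o(K)*13 = ((⅛)*(3 - 1*4)/(4²*(4 + 4)))*13 = ((⅛)*(1/16)*(3 - 4)/8)*13 = ((⅛)*(1/16)*(⅛)*(-1))*13 = -1/1024*13 = -13/1024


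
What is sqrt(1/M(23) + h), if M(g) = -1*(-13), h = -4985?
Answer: 2*I*sqrt(210613)/13 ≈ 70.604*I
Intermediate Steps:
M(g) = 13
sqrt(1/M(23) + h) = sqrt(1/13 - 4985) = sqrt(-64804/13) = 2*I*sqrt(210613)/13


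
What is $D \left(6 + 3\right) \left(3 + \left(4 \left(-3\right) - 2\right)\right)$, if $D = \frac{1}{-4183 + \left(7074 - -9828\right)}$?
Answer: $- \frac{99}{12719} \approx -0.0077836$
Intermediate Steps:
$D = \frac{1}{12719}$ ($D = \frac{1}{-4183 + \left(7074 + 9828\right)} = \frac{1}{-4183 + 16902} = \frac{1}{12719} \approx 7.8622 \cdot 10^{-5}$)
$D \left(6 + 3\right) \left(3 + \left(4 \left(-3\right) - 2\right)\right) = \frac{\left(6 + 3\right) \left(3 + \left(4 \left(-3\right) - 2\right)\right)}{12719} = \frac{9 \left(3 - 14\right)}{12719} = \frac{9 \left(-11\right)}{12719} = \frac{1}{12719} \left(-99\right) = - \frac{99}{12719}$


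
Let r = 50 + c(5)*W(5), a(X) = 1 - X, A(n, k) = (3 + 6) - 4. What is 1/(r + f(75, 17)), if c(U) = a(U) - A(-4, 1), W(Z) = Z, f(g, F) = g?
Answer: 1/80 ≈ 0.012500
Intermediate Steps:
A(n, k) = 5 (A(n, k) = 9 - 4 = 5)
c(U) = -4 - U (c(U) = (1 - U) - 1*5 = (1 - U) - 5 = -4 - U)
r = 5 (r = 50 + (-4 - 1*5)*5 = 50 + (-4 - 5)*5 = 50 - 9*5 = 50 - 45 = 5)
1/(r + f(75, 17)) = 1/(5 + 75) = 1/80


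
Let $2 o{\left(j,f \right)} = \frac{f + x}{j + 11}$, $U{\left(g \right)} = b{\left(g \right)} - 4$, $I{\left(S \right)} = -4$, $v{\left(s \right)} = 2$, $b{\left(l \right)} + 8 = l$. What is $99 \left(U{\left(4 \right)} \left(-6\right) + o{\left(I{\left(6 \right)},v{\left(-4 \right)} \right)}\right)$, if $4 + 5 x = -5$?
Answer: $\frac{332739}{70} \approx 4753.4$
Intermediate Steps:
$x = - \frac{9}{5}$ ($x = - \frac{4}{5} + \frac{1}{5} \left(-5\right) = - \frac{4}{5} - 1 = - \frac{9}{5} \approx -1.8$)
$b{\left(l \right)} = -8 + l$
$U{\left(g \right)} = -12 + g$ ($U{\left(g \right)} = \left(-8 + g\right) - 4 = -12 + g$)
$o{\left(j,f \right)} = \frac{- \frac{9}{5} + f}{2 \left(11 + j\right)}$ ($o{\left(j,f \right)} = \frac{\left(f - \frac{9}{5}\right) \frac{1}{j + 11}}{2} = \frac{\left(- \frac{9}{5} + f\right) \frac{1}{11 + j}}{2} = \frac{\frac{1}{11 + j} \left(- \frac{9}{5} + f\right)}{2} = \frac{- \frac{9}{5} + f}{2 \left(11 + j\right)}$)
$99 \left(U{\left(4 \right)} \left(-6\right) + o{\left(I{\left(6 \right)},v{\left(-4 \right)} \right)}\right) = 99 \left(\left(-12 + 4\right) \left(-6\right) + \frac{-9 + 5 \cdot 2}{10 \left(11 - 4\right)}\right) = 99 \left(\left(-8\right) \left(-6\right) + \frac{-9 + 10}{10 \cdot 7}\right) = 99 \left(48 + \frac{1}{10} \cdot \frac{1}{7} \cdot 1\right) = 99 \left(48 + \frac{1}{70}\right) = 99 \cdot \frac{3361}{70} = \frac{332739}{70}$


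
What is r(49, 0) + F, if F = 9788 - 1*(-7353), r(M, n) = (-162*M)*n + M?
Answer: 17190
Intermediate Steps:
r(M, n) = M - 162*M*n (r(M, n) = -162*M*n + M = M - 162*M*n)
F = 17141 (F = 9788 + 7353 = 17141)
r(49, 0) + F = 49*(1 - 162*0) + 17141 = 49*(1 + 0) + 17141 = 49*1 + 17141 = 49 + 17141 = 17190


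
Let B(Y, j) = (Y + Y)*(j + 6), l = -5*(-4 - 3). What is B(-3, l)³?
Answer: -14886936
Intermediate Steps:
l = 35 (l = -5*(-7) = 35)
B(Y, j) = 2*Y*(6 + j) (B(Y, j) = (2*Y)*(6 + j) = 2*Y*(6 + j))
B(-3, l)³ = (2*(-3)*(6 + 35))³ = (2*(-3)*41)³ = (-246)³ = -14886936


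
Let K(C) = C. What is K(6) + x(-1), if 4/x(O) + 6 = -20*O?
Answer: 44/7 ≈ 6.2857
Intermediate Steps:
x(O) = 4/(-6 - 20*O)
K(6) + x(-1) = 6 - 2/(3 + 10*(-1)) = 6 - 2/(3 - 10) = 6 - 2/(-7) = 6 - 2*(-⅐) = 6 + 2/7 = 44/7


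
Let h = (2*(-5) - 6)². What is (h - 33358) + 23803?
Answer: -9299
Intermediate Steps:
h = 256 (h = (-10 - 6)² = (-16)² = 256)
(h - 33358) + 23803 = (256 - 33358) + 23803 = -33102 + 23803 = -9299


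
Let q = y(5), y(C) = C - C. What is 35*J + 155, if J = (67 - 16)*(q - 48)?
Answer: -85525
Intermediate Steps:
y(C) = 0
q = 0
J = -2448 (J = (67 - 16)*(0 - 48) = 51*(-48) = -2448)
35*J + 155 = 35*(-2448) + 155 = -85680 + 155 = -85525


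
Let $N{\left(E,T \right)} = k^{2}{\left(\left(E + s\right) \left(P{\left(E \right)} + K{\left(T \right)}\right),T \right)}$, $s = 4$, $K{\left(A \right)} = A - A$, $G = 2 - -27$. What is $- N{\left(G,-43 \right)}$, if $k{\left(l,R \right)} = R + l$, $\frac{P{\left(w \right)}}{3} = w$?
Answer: $-7997584$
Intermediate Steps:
$P{\left(w \right)} = 3 w$
$G = 29$ ($G = 2 + 27 = 29$)
$K{\left(A \right)} = 0$
$N{\left(E,T \right)} = \left(T + 3 E \left(4 + E\right)\right)^{2}$ ($N{\left(E,T \right)} = \left(T + \left(E + 4\right) \left(3 E + 0\right)\right)^{2} = \left(T + \left(4 + E\right) 3 E\right)^{2} = \left(T + 3 E \left(4 + E\right)\right)^{2}$)
$- N{\left(G,-43 \right)} = - \left(-43 + 3 \cdot 29^{2} + 12 \cdot 29\right)^{2} = - \left(-43 + 3 \cdot 841 + 348\right)^{2} = - \left(-43 + 2523 + 348\right)^{2} = - 2828^{2} = \left(-1\right) 7997584 = -7997584$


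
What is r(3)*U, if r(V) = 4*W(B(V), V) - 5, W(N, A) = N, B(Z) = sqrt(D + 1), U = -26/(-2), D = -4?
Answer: -65 + 52*I*sqrt(3) ≈ -65.0 + 90.067*I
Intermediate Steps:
U = 13 (U = -26*(-1/2) = 13)
B(Z) = I*sqrt(3) (B(Z) = sqrt(-4 + 1) = sqrt(-3) = I*sqrt(3))
r(V) = -5 + 4*I*sqrt(3) (r(V) = 4*(I*sqrt(3)) - 5 = 4*I*sqrt(3) - 5 = -5 + 4*I*sqrt(3))
r(3)*U = (-5 + 4*I*sqrt(3))*13 = -65 + 52*I*sqrt(3)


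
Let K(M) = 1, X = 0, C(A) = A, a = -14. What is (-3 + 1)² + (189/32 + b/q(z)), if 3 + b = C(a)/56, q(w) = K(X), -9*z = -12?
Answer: 213/32 ≈ 6.6563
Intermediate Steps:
z = 4/3 (z = -⅑*(-12) = 4/3 ≈ 1.3333)
q(w) = 1
b = -13/4 (b = -3 - 14/56 = -3 - 14*1/56 = -3 - ¼ = -13/4 ≈ -3.2500)
(-3 + 1)² + (189/32 + b/q(z)) = (-3 + 1)² + (189/32 - 13/4/1) = (-2)² + (189*(1/32) - 13/4*1) = 4 + (189/32 - 13/4) = 4 + 85/32 = 213/32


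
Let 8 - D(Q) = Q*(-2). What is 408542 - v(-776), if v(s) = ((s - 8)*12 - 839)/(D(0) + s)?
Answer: 313750009/768 ≈ 4.0853e+5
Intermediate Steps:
D(Q) = 8 + 2*Q (D(Q) = 8 - Q*(-2) = 8 - (-2)*Q = 8 + 2*Q)
v(s) = (-935 + 12*s)/(8 + s) (v(s) = ((s - 8)*12 - 839)/((8 + 2*0) + s) = ((-8 + s)*12 - 839)/((8 + 0) + s) = ((-96 + 12*s) - 839)/(8 + s) = (-935 + 12*s)/(8 + s))
408542 - v(-776) = 408542 - (-935 + 12*(-776))/(8 - 776) = 408542 - (-935 - 9312)/(-768) = 408542 - (-1)*(-10247)/768 = 408542 - 1*10247/768 = 408542 - 10247/768 = 313750009/768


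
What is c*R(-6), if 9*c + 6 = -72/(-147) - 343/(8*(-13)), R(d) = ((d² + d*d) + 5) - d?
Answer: -935659/45864 ≈ -20.401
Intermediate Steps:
R(d) = 5 - d + 2*d² (R(d) = ((d² + d²) + 5) - d = (2*d² + 5) - d = (5 + 2*d²) - d = 5 - d + 2*d²)
c = -11273/45864 (c = -⅔ + (-72/(-147) - 343/(8*(-13)))/9 = -⅔ + (-72*(-1/147) - 343/(-104))/9 = -⅔ + (24/49 - 343*(-1/104))/9 = -⅔ + (24/49 + 343/104)/9 = -⅔ + (⅑)*(19303/5096) = -⅔ + 19303/45864 = -11273/45864 ≈ -0.24579)
c*R(-6) = -11273*(5 - 1*(-6) + 2*(-6)²)/45864 = -11273*(5 + 6 + 2*36)/45864 = -11273*(5 + 6 + 72)/45864 = -11273/45864*83 = -935659/45864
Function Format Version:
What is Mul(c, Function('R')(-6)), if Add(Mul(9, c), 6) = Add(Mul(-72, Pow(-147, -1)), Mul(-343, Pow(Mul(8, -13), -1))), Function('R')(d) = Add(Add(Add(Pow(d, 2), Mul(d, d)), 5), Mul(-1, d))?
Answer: Rational(-935659, 45864) ≈ -20.401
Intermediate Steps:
Function('R')(d) = Add(5, Mul(-1, d), Mul(2, Pow(d, 2))) (Function('R')(d) = Add(Add(Add(Pow(d, 2), Pow(d, 2)), 5), Mul(-1, d)) = Add(Add(Mul(2, Pow(d, 2)), 5), Mul(-1, d)) = Add(Add(5, Mul(2, Pow(d, 2))), Mul(-1, d)) = Add(5, Mul(-1, d), Mul(2, Pow(d, 2))))
c = Rational(-11273, 45864) (c = Add(Rational(-2, 3), Mul(Rational(1, 9), Add(Mul(-72, Pow(-147, -1)), Mul(-343, Pow(Mul(8, -13), -1))))) = Add(Rational(-2, 3), Mul(Rational(1, 9), Add(Mul(-72, Rational(-1, 147)), Mul(-343, Pow(-104, -1))))) = Add(Rational(-2, 3), Mul(Rational(1, 9), Add(Rational(24, 49), Mul(-343, Rational(-1, 104))))) = Add(Rational(-2, 3), Mul(Rational(1, 9), Add(Rational(24, 49), Rational(343, 104)))) = Add(Rational(-2, 3), Mul(Rational(1, 9), Rational(19303, 5096))) = Add(Rational(-2, 3), Rational(19303, 45864)) = Rational(-11273, 45864) ≈ -0.24579)
Mul(c, Function('R')(-6)) = Mul(Rational(-11273, 45864), Add(5, Mul(-1, -6), Mul(2, Pow(-6, 2)))) = Mul(Rational(-11273, 45864), Add(5, 6, Mul(2, 36))) = Mul(Rational(-11273, 45864), Add(5, 6, 72)) = Mul(Rational(-11273, 45864), 83) = Rational(-935659, 45864)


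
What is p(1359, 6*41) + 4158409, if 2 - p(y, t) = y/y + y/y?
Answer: 4158409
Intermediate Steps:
p(y, t) = 0 (p(y, t) = 2 - (y/y + y/y) = 2 - (1 + 1) = 2 - 1*2 = 2 - 2 = 0)
p(1359, 6*41) + 4158409 = 0 + 4158409 = 4158409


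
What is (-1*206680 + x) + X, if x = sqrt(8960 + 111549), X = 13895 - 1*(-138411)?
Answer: -54374 + sqrt(120509) ≈ -54027.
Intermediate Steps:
X = 152306 (X = 13895 + 138411 = 152306)
x = sqrt(120509) ≈ 347.14
(-1*206680 + x) + X = (-1*206680 + sqrt(120509)) + 152306 = (-206680 + sqrt(120509)) + 152306 = -54374 + sqrt(120509)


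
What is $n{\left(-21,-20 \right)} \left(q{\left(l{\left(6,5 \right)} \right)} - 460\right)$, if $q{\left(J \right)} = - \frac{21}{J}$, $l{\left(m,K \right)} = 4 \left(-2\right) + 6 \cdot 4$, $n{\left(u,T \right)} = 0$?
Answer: $0$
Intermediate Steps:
$l{\left(m,K \right)} = 16$ ($l{\left(m,K \right)} = -8 + 24 = 16$)
$n{\left(-21,-20 \right)} \left(q{\left(l{\left(6,5 \right)} \right)} - 460\right) = 0 \left(- \frac{21}{16} - 460\right) = 0 \left(- \frac{7381}{16}\right) = 0$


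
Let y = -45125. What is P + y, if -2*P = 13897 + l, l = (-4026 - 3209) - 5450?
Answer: -45731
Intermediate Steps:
l = -12685 (l = -7235 - 5450 = -12685)
P = -606 (P = -(13897 - 12685)/2 = -½*1212 = -606)
P + y = -606 - 45125 = -45731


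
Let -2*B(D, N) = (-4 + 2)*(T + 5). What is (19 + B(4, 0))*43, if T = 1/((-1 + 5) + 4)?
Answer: 8299/8 ≈ 1037.4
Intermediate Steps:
T = 1/8 (T = 1/(4 + 4) = 1/8 ≈ 0.12500)
B(D, N) = 41/8 (B(D, N) = -(-4 + 2)*(1/8 + 5)/2 = -(-1)*41/8 = -1/2*(-41/4) = 41/8)
(19 + B(4, 0))*43 = (19 + 41/8)*43 = (193/8)*43 = 8299/8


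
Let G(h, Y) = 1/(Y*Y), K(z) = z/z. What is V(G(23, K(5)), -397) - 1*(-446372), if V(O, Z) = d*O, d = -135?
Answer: 446237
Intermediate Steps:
K(z) = 1
G(h, Y) = Y⁻² (G(h, Y) = 1/(Y²) = Y⁻²)
V(O, Z) = -135*O
V(G(23, K(5)), -397) - 1*(-446372) = -135/1² - 1*(-446372) = -135*1 + 446372 = -135 + 446372 = 446237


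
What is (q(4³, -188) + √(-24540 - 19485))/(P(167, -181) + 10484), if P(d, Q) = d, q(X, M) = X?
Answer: 64/10651 + 5*I*√1761/10651 ≈ 0.0060088 + 0.0197*I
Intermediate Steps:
(q(4³, -188) + √(-24540 - 19485))/(P(167, -181) + 10484) = (4³ + √(-24540 - 19485))/(167 + 10484) = (64 + √(-44025))/10651 = (64 + 5*I*√1761)*(1/10651) = 64/10651 + 5*I*√1761/10651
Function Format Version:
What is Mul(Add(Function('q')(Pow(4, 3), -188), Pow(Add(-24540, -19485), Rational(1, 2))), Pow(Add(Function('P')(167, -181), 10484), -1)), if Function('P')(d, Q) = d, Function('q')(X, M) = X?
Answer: Add(Rational(64, 10651), Mul(Rational(5, 10651), I, Pow(1761, Rational(1, 2)))) ≈ Add(0.0060088, Mul(0.019700, I))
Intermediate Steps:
Mul(Add(Function('q')(Pow(4, 3), -188), Pow(Add(-24540, -19485), Rational(1, 2))), Pow(Add(Function('P')(167, -181), 10484), -1)) = Mul(Add(Pow(4, 3), Pow(Add(-24540, -19485), Rational(1, 2))), Pow(Add(167, 10484), -1)) = Mul(Add(64, Pow(-44025, Rational(1, 2))), Pow(10651, -1)) = Mul(Add(64, Mul(5, I, Pow(1761, Rational(1, 2)))), Rational(1, 10651)) = Add(Rational(64, 10651), Mul(Rational(5, 10651), I, Pow(1761, Rational(1, 2))))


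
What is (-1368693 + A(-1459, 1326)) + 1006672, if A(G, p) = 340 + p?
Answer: -360355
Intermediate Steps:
(-1368693 + A(-1459, 1326)) + 1006672 = (-1368693 + (340 + 1326)) + 1006672 = (-1368693 + 1666) + 1006672 = -1367027 + 1006672 = -360355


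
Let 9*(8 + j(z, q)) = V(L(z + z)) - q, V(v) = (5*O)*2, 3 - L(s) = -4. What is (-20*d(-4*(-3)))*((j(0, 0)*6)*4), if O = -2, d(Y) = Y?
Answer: 58880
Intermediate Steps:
L(s) = 7 (L(s) = 3 - 1*(-4) = 3 + 4 = 7)
V(v) = -20 (V(v) = (5*(-2))*2 = -10*2 = -20)
j(z, q) = -92/9 - q/9 (j(z, q) = -8 + (-20 - q)/9 = -8 + (-20/9 - q/9) = -92/9 - q/9)
(-20*d(-4*(-3)))*((j(0, 0)*6)*4) = (-(-80)*(-3))*(((-92/9 - 1/9*0)*6)*4) = (-20*12)*(((-92/9 + 0)*6)*4) = -240*(-92/9*6)*4 = -(-14720)*4 = -240*(-736/3) = 58880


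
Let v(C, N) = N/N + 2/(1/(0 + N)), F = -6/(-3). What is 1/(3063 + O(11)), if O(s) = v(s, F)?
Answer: 1/3068 ≈ 0.00032595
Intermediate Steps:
F = 2 (F = -6*(-1/3) = 2)
v(C, N) = 1 + 2*N (v(C, N) = 1 + 2/(1/N) = 1 + 2*N)
O(s) = 5 (O(s) = 1 + 2*2 = 1 + 4 = 5)
1/(3063 + O(11)) = 1/(3063 + 5) = 1/3068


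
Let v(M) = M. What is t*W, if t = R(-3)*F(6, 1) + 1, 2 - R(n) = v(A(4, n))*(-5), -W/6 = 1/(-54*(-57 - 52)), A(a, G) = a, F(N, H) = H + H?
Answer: -5/109 ≈ -0.045872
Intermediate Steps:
F(N, H) = 2*H
W = -1/981 (W = -6*(-1/(54*(-57 - 52))) = -6/((-54*(-109))) = -6/5886 = -6*1/5886 = -1/981 ≈ -0.0010194)
R(n) = 22 (R(n) = 2 - 4*(-5) = 2 - 1*(-20) = 2 + 20 = 22)
t = 45 (t = 22*(2*1) + 1 = 22*2 + 1 = 44 + 1 = 45)
t*W = 45*(-1/981) = -5/109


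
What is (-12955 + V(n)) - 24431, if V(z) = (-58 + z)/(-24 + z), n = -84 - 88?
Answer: -3663713/98 ≈ -37385.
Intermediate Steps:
n = -172
V(z) = (-58 + z)/(-24 + z)
(-12955 + V(n)) - 24431 = (-12955 + (-58 - 172)/(-24 - 172)) - 24431 = (-12955 - 230/(-196)) - 24431 = (-12955 - 1/196*(-230)) - 24431 = (-12955 + 115/98) - 24431 = -1269475/98 - 24431 = -3663713/98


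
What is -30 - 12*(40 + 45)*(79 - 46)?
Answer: -33690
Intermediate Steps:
-30 - 12*(40 + 45)*(79 - 46) = -30 - 1020*33 = -30 - 12*2805 = -30 - 33660 = -33690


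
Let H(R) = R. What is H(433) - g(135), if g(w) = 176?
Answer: 257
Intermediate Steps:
H(433) - g(135) = 433 - 1*176 = 433 - 176 = 257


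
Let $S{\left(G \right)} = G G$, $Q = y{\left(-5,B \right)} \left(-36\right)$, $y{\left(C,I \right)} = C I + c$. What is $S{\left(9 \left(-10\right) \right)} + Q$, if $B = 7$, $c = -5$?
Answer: $9540$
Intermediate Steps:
$y{\left(C,I \right)} = -5 + C I$ ($y{\left(C,I \right)} = C I - 5 = -5 + C I$)
$Q = 1440$ ($Q = \left(-5 - 35\right) \left(-36\right) = \left(-40\right) \left(-36\right) = 1440$)
$S{\left(G \right)} = G^{2}$
$S{\left(9 \left(-10\right) \right)} + Q = \left(9 \left(-10\right)\right)^{2} + 1440 = \left(-90\right)^{2} + 1440 = 8100 + 1440 = 9540$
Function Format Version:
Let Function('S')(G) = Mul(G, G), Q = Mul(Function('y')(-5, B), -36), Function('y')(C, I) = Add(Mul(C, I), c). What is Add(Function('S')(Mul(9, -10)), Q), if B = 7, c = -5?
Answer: 9540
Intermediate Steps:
Function('y')(C, I) = Add(-5, Mul(C, I)) (Function('y')(C, I) = Add(Mul(C, I), -5) = Add(-5, Mul(C, I)))
Q = 1440 (Q = Mul(Add(-5, Mul(-5, 7)), -36) = Mul(Add(-5, -35), -36) = Mul(-40, -36) = 1440)
Function('S')(G) = Pow(G, 2)
Add(Function('S')(Mul(9, -10)), Q) = Add(Pow(Mul(9, -10), 2), 1440) = Add(Pow(-90, 2), 1440) = Add(8100, 1440) = 9540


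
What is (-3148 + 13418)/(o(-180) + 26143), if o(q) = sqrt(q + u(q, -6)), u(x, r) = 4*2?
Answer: 268488610/683456621 - 20540*I*sqrt(43)/683456621 ≈ 0.39284 - 0.00019707*I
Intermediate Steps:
u(x, r) = 8
o(q) = sqrt(8 + q) (o(q) = sqrt(q + 8) = sqrt(8 + q))
(-3148 + 13418)/(o(-180) + 26143) = (-3148 + 13418)/(sqrt(8 - 180) + 26143) = 10270/(sqrt(-172) + 26143) = 10270/(2*I*sqrt(43) + 26143) = 10270/(26143 + 2*I*sqrt(43))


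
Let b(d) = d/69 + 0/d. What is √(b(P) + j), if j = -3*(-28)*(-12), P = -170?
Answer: I*√4810818/69 ≈ 31.788*I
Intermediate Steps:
b(d) = d/69 (b(d) = d*(1/69) + 0 = d/69 + 0 = d/69)
j = -1008 (j = 84*(-12) = -1008)
√(b(P) + j) = √((1/69)*(-170) - 1008) = √(-170/69 - 1008) = √(-69722/69) = I*√4810818/69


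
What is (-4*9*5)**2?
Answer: 32400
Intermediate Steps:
(-4*9*5)**2 = (-36*5)**2 = (-180)**2 = 32400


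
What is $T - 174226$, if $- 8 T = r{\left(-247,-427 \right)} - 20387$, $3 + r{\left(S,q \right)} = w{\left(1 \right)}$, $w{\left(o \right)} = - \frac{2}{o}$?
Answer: $-171677$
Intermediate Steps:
$r{\left(S,q \right)} = -5$ ($r{\left(S,q \right)} = -3 - \frac{2}{1} = -3 - 2 = -5$)
$T = 2549$ ($T = - \frac{-5 - 20387}{8} = \left(- \frac{1}{8}\right) \left(-20392\right) = 2549$)
$T - 174226 = 2549 - 174226 = -171677$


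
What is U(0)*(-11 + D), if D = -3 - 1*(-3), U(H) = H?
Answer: 0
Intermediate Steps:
D = 0 (D = -3 + 3 = 0)
U(0)*(-11 + D) = 0*(-11 + 0) = 0*(-11) = 0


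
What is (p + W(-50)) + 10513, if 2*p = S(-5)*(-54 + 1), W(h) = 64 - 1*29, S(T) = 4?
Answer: 10442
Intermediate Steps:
W(h) = 35 (W(h) = 64 - 29 = 35)
p = -106 (p = (4*(-54 + 1))/2 = (4*(-53))/2 = (½)*(-212) = -106)
(p + W(-50)) + 10513 = (-106 + 35) + 10513 = -71 + 10513 = 10442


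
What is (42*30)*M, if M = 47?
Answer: 59220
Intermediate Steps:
(42*30)*M = (42*30)*47 = 1260*47 = 59220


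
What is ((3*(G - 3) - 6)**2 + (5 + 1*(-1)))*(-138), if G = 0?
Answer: -31602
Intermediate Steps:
((3*(G - 3) - 6)**2 + (5 + 1*(-1)))*(-138) = ((3*(0 - 3) - 6)**2 + (5 + 1*(-1)))*(-138) = ((3*(-3) - 6)**2 + (5 - 1))*(-138) = ((-9 - 6)**2 + 4)*(-138) = ((-15)**2 + 4)*(-138) = (225 + 4)*(-138) = 229*(-138) = -31602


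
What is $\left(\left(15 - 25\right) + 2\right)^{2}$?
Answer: $64$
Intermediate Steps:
$\left(\left(15 - 25\right) + 2\right)^{2} = \left(-10 + 2\right)^{2} = \left(-8\right)^{2} = 64$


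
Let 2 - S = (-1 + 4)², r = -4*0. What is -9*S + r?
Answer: 63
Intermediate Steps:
r = 0
S = -7 (S = 2 - (-1 + 4)² = 2 - 1*3² = 2 - 1*9 = 2 - 9 = -7)
-9*S + r = -9*(-7) + 0 = 63 + 0 = 63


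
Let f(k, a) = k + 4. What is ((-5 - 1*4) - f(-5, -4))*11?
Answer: -88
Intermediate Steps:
f(k, a) = 4 + k
((-5 - 1*4) - f(-5, -4))*11 = ((-5 - 1*4) - (4 - 5))*11 = ((-5 - 4) - 1*(-1))*11 = (-9 + 1)*11 = -8*11 = -88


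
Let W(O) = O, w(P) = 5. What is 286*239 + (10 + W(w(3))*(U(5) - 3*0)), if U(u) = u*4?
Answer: 68464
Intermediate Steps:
U(u) = 4*u
286*239 + (10 + W(w(3))*(U(5) - 3*0)) = 286*239 + (10 + 5*(4*5 - 3*0)) = 68354 + (10 + 5*(20 + 0)) = 68354 + (10 + 5*20) = 68354 + (10 + 100) = 68354 + 110 = 68464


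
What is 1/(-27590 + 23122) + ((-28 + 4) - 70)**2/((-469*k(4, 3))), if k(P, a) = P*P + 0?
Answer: -1233961/1047746 ≈ -1.1777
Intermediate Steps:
k(P, a) = P**2 (k(P, a) = P**2 + 0 = P**2)
1/(-27590 + 23122) + ((-28 + 4) - 70)**2/((-469*k(4, 3))) = 1/(-27590 + 23122) + ((-28 + 4) - 70)**2/((-469*4**2)) = 1/(-4468) + (-24 - 70)**2/((-469*16)) = -1/4468 + (-94)**2/(-7504) = -1/4468 + 8836*(-1/7504) = -1/4468 - 2209/1876 = -1233961/1047746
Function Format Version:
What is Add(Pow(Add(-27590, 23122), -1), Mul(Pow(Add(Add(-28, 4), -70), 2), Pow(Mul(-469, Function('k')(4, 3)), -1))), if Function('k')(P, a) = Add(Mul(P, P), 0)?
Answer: Rational(-1233961, 1047746) ≈ -1.1777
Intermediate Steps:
Function('k')(P, a) = Pow(P, 2) (Function('k')(P, a) = Add(Pow(P, 2), 0) = Pow(P, 2))
Add(Pow(Add(-27590, 23122), -1), Mul(Pow(Add(Add(-28, 4), -70), 2), Pow(Mul(-469, Function('k')(4, 3)), -1))) = Add(Pow(Add(-27590, 23122), -1), Mul(Pow(Add(Add(-28, 4), -70), 2), Pow(Mul(-469, Pow(4, 2)), -1))) = Add(Pow(-4468, -1), Mul(Pow(Add(-24, -70), 2), Pow(Mul(-469, 16), -1))) = Add(Rational(-1, 4468), Mul(Pow(-94, 2), Pow(-7504, -1))) = Add(Rational(-1, 4468), Mul(8836, Rational(-1, 7504))) = Add(Rational(-1, 4468), Rational(-2209, 1876)) = Rational(-1233961, 1047746)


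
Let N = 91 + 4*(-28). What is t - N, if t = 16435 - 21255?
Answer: -4799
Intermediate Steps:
t = -4820
N = -21 (N = 91 - 112 = -21)
t - N = -4820 - 1*(-21) = -4820 + 21 = -4799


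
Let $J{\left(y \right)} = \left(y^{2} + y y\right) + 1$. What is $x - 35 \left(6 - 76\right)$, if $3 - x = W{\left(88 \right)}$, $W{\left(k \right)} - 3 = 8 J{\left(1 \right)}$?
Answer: $2426$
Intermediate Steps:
$J{\left(y \right)} = 1 + 2 y^{2}$ ($J{\left(y \right)} = \left(y^{2} + y^{2}\right) + 1 = 2 y^{2} + 1 = 1 + 2 y^{2}$)
$W{\left(k \right)} = 27$ ($W{\left(k \right)} = 3 + 8 \left(1 + 2 \cdot 1^{2}\right) = 3 + 8 \left(1 + 2 \cdot 1\right) = 3 + 8 \left(1 + 2\right) = 3 + 8 \cdot 3 = 3 + 24 = 27$)
$x = -24$ ($x = 3 - 27 = -24$)
$x - 35 \left(6 - 76\right) = -24 - 35 \left(6 - 76\right) = -24 - 35 \left(-70\right) = -24 - -2450 = -24 + 2450 = 2426$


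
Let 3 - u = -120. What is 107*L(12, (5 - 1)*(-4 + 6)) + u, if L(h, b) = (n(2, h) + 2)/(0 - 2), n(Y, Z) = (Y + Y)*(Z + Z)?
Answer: -5120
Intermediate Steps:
u = 123 (u = 3 - 1*(-120) = 3 + 120 = 123)
n(Y, Z) = 4*Y*Z (n(Y, Z) = (2*Y)*(2*Z) = 4*Y*Z)
L(h, b) = -1 - 4*h (L(h, b) = (4*2*h + 2)/(0 - 2) = (8*h + 2)/(-2) = (2 + 8*h)*(-½) = -1 - 4*h)
107*L(12, (5 - 1)*(-4 + 6)) + u = 107*(-1 - 4*12) + 123 = 107*(-1 - 48) + 123 = 107*(-49) + 123 = -5243 + 123 = -5120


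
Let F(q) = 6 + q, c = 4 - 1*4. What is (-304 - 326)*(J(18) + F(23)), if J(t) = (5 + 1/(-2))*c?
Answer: -18270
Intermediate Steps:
c = 0 (c = 4 - 4 = 0)
J(t) = 0 (J(t) = (5 + 1/(-2))*0 = (5 - 1/2)*0 = (9/2)*0 = 0)
(-304 - 326)*(J(18) + F(23)) = (-304 - 326)*(0 + (6 + 23)) = -630*(0 + 29) = -630*29 = -18270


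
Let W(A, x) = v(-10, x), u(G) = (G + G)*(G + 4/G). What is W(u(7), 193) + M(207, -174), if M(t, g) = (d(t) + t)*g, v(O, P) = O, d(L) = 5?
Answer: -36898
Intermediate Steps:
u(G) = 2*G*(G + 4/G) (u(G) = (2*G)*(G + 4/G) = 2*G*(G + 4/G))
W(A, x) = -10
M(t, g) = g*(5 + t) (M(t, g) = (5 + t)*g = g*(5 + t))
W(u(7), 193) + M(207, -174) = -10 - 174*(5 + 207) = -10 - 174*212 = -10 - 36888 = -36898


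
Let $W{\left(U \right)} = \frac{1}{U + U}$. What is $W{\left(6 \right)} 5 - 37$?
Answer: $- \frac{439}{12} \approx -36.583$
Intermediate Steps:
$W{\left(U \right)} = \frac{1}{2 U}$
$W{\left(6 \right)} 5 - 37 = \frac{1}{2 \cdot 6} \cdot 5 - 37 = \frac{1}{2} \cdot \frac{1}{6} \cdot 5 - 37 = \frac{1}{12} \cdot 5 - 37 = \frac{5}{12} - 37 = - \frac{439}{12}$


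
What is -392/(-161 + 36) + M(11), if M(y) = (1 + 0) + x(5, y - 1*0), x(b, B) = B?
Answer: 1892/125 ≈ 15.136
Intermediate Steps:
M(y) = 1 + y (M(y) = (1 + 0) + (y - 1*0) = 1 + (y + 0) = 1 + y)
-392/(-161 + 36) + M(11) = -392/(-161 + 36) + (1 + 11) = -392/(-125) + 12 = -392*(-1/125) + 12 = 392/125 + 12 = 1892/125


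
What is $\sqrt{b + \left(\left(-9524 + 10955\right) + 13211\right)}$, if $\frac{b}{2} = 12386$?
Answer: $\sqrt{39414} \approx 198.53$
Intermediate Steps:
$b = 24772$ ($b = 2 \cdot 12386 = 24772$)
$\sqrt{b + \left(\left(-9524 + 10955\right) + 13211\right)} = \sqrt{24772 + \left(\left(-9524 + 10955\right) + 13211\right)} = \sqrt{24772 + \left(1431 + 13211\right)} = \sqrt{24772 + 14642} = \sqrt{39414}$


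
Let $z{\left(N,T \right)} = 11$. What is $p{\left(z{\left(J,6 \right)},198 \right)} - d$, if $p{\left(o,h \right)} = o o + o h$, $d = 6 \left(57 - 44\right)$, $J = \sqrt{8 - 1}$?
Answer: $2221$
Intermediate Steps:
$J = \sqrt{7} \approx 2.6458$
$d = 78$ ($d = 6 \cdot 13 = 78$)
$p{\left(o,h \right)} = o^{2} + h o$
$p{\left(z{\left(J,6 \right)},198 \right)} - d = 11 \left(198 + 11\right) - 78 = 11 \cdot 209 - 78 = 2299 - 78 = 2221$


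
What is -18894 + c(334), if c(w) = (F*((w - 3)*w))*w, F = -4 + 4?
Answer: -18894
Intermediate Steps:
F = 0
c(w) = 0 (c(w) = (0*((w - 3)*w))*w = (0*((-3 + w)*w))*w = (0*(w*(-3 + w)))*w = 0*w = 0)
-18894 + c(334) = -18894 + 0 = -18894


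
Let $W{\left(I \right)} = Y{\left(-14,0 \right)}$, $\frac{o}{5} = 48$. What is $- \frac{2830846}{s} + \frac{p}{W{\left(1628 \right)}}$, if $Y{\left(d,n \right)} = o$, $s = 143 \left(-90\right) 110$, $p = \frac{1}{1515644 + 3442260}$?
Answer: $\frac{56140250850731}{28075618771200} \approx 1.9996$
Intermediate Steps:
$o = 240$ ($o = 5 \cdot 48 = 240$)
$p = \frac{1}{4957904} \approx 2.017 \cdot 10^{-7}$
$s = -1415700$ ($s = \left(-12870\right) 110 = -1415700$)
$Y{\left(d,n \right)} = 240$
$W{\left(I \right)} = 240$
$- \frac{2830846}{s} + \frac{p}{W{\left(1628 \right)}} = - \frac{2830846}{-1415700} + \frac{1}{4957904 \cdot 240} = \left(-2830846\right) \left(- \frac{1}{1415700}\right) + \frac{1}{4957904} \cdot \frac{1}{240} = \frac{1415423}{707850} + \frac{1}{1189896960} = \frac{56140250850731}{28075618771200}$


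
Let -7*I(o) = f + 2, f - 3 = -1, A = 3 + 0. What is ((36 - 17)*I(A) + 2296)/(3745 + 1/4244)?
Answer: 22629008/37085489 ≈ 0.61018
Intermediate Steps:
A = 3
f = 2 (f = 3 - 1 = 2)
I(o) = -4/7 (I(o) = -(2 + 2)/7 = -⅐*4 = -4/7)
((36 - 17)*I(A) + 2296)/(3745 + 1/4244) = ((36 - 17)*(-4/7) + 2296)/(3745 + 1/4244) = (19*(-4/7) + 2296)/(3745 + 1/4244) = (-76/7 + 2296)/(15893781/4244) = (15996/7)*(4244/15893781) = 22629008/37085489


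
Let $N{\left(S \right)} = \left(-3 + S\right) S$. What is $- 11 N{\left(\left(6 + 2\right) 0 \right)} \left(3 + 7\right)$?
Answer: $0$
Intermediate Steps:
$N{\left(S \right)} = S \left(-3 + S\right)$
$- 11 N{\left(\left(6 + 2\right) 0 \right)} \left(3 + 7\right) = - 11 \left(6 + 2\right) 0 \left(-3 + \left(6 + 2\right) 0\right) \left(3 + 7\right) = - 11 \cdot 8 \cdot 0 \left(-3 + 8 \cdot 0\right) 10 = - 11 \cdot 0 \left(-3 + 0\right) 10 = - 11 \cdot 0 \left(-3\right) 10 = \left(-11\right) 0 \cdot 10 = 0 \cdot 10 = 0$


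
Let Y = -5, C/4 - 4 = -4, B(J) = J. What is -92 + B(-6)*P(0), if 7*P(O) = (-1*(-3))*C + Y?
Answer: -614/7 ≈ -87.714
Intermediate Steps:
C = 0 (C = 16 + 4*(-4) = 16 - 16 = 0)
P(O) = -5/7 (P(O) = (-1*(-3)*0 - 5)/7 = (3*0 - 5)/7 = (0 - 5)/7 = (⅐)*(-5) = -5/7)
-92 + B(-6)*P(0) = -92 - 6*(-5/7) = -92 + 30/7 = -614/7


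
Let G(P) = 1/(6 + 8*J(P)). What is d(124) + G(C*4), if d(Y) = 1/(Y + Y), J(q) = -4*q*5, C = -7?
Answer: 2367/556264 ≈ 0.0042552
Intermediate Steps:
J(q) = -20*q
d(Y) = 1/(2*Y)
G(P) = 1/(6 - 160*P) (G(P) = 1/(6 + 8*(-20*P)) = 1/(6 - 160*P))
d(124) + G(C*4) = (½)/124 + 1/(2*(3 - (-560)*4)) = (½)*(1/124) + 1/(2*(3 - 80*(-28))) = 1/248 + 1/(2*(3 + 2240)) = 1/248 + (½)/2243 = 1/248 + (½)*(1/2243) = 1/248 + 1/4486 = 2367/556264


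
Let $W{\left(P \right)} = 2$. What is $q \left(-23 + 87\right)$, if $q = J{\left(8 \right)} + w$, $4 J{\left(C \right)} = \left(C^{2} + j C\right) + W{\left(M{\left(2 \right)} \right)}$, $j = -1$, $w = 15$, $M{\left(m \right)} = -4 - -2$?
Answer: $1888$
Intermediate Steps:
$M{\left(m \right)} = -2$ ($M{\left(m \right)} = -4 + 2 = -2$)
$J{\left(C \right)} = \frac{1}{2} - \frac{C}{4} + \frac{C^{2}}{4}$ ($J{\left(C \right)} = \frac{\left(C^{2} - C\right) + 2}{4} = \frac{2 + C^{2} - C}{4} = \frac{1}{2} - \frac{C}{4} + \frac{C^{2}}{4}$)
$q = \frac{59}{2}$ ($q = \left(\frac{1}{2} - 2 + \frac{8^{2}}{4}\right) + 15 = \left(\frac{1}{2} - 2 + \frac{1}{4} \cdot 64\right) + 15 = \left(\frac{1}{2} - 2 + 16\right) + 15 = \frac{29}{2} + 15 = \frac{59}{2} \approx 29.5$)
$q \left(-23 + 87\right) = \frac{59 \left(-23 + 87\right)}{2} = \frac{59}{2} \cdot 64 = 1888$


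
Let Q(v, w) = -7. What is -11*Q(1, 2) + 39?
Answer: 116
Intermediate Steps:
-11*Q(1, 2) + 39 = -11*(-7) + 39 = 77 + 39 = 116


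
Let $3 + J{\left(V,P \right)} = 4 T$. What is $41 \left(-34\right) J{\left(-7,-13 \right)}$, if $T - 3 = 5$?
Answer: $-40426$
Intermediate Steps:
$T = 8$ ($T = 3 + 5 = 8$)
$J{\left(V,P \right)} = 29$ ($J{\left(V,P \right)} = -3 + 4 \cdot 8 = -3 + 32 = 29$)
$41 \left(-34\right) J{\left(-7,-13 \right)} = 41 \left(-34\right) 29 = \left(-1394\right) 29 = -40426$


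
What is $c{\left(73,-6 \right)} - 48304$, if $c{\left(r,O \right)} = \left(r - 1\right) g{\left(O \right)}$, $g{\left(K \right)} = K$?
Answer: $-48736$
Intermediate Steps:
$c{\left(r,O \right)} = O \left(-1 + r\right)$ ($c{\left(r,O \right)} = \left(r - 1\right) O = \left(-1 + r\right) O = O \left(-1 + r\right)$)
$c{\left(73,-6 \right)} - 48304 = - 6 \left(-1 + 73\right) - 48304 = \left(-6\right) 72 - 48304 = -432 - 48304 = -48736$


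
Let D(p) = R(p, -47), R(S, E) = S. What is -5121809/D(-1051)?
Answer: 5121809/1051 ≈ 4873.3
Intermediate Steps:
D(p) = p
-5121809/D(-1051) = -5121809/(-1051) = -5121809*(-1/1051) = 5121809/1051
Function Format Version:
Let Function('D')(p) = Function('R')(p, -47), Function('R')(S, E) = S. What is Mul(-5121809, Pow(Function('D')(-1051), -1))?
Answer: Rational(5121809, 1051) ≈ 4873.3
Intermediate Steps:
Function('D')(p) = p
Mul(-5121809, Pow(Function('D')(-1051), -1)) = Mul(-5121809, Pow(-1051, -1)) = Mul(-5121809, Rational(-1, 1051)) = Rational(5121809, 1051)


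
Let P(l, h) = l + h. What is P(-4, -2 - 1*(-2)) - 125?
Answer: -129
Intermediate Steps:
P(l, h) = h + l
P(-4, -2 - 1*(-2)) - 125 = ((-2 - 1*(-2)) - 4) - 125 = ((-2 + 2) - 4) - 125 = (0 - 4) - 125 = -4 - 125 = -129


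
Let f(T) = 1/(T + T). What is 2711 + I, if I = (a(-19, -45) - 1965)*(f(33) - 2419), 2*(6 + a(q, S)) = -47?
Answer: 637213669/132 ≈ 4.8274e+6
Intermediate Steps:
f(T) = 1/(2*T)
a(q, S) = -59/2 (a(q, S) = -6 + (1/2)*(-47) = -6 - 47/2 = -59/2)
I = 636855817/132 (I = (-59/2 - 1965)*((1/2)/33 - 2419) = -3989*((1/2)*(1/33) - 2419)/2 = -3989*(1/66 - 2419)/2 = -3989/2*(-159653/66) = 636855817/132 ≈ 4.8247e+6)
2711 + I = 2711 + 636855817/132 = 637213669/132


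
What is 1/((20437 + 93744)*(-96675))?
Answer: -1/11038448175 ≈ -9.0592e-11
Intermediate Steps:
1/((20437 + 93744)*(-96675)) = -1/96675/114181 = (1/114181)*(-1/96675) = -1/11038448175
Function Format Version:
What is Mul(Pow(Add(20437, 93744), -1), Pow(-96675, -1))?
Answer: Rational(-1, 11038448175) ≈ -9.0592e-11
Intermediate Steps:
Mul(Pow(Add(20437, 93744), -1), Pow(-96675, -1)) = Mul(Pow(114181, -1), Rational(-1, 96675)) = Mul(Rational(1, 114181), Rational(-1, 96675)) = Rational(-1, 11038448175)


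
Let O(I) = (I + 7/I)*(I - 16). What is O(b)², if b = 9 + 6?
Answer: 53824/225 ≈ 239.22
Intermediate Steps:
b = 15
O(I) = (-16 + I)*(I + 7/I) (O(I) = (I + 7/I)*(-16 + I) = (-16 + I)*(I + 7/I))
O(b)² = (7 + 15² - 112/15 - 16*15)² = (7 + 225 - 112*1/15 - 240)² = (7 + 225 - 112/15 - 240)² = (-232/15)² = 53824/225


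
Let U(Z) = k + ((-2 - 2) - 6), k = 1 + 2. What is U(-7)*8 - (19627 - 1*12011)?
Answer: -7672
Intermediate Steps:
k = 3
U(Z) = -7 (U(Z) = 3 + ((-2 - 2) - 6) = 3 + (-4 - 6) = 3 - 10 = -7)
U(-7)*8 - (19627 - 1*12011) = -7*8 - (19627 - 1*12011) = -56 - (19627 - 12011) = -56 - 1*7616 = -56 - 7616 = -7672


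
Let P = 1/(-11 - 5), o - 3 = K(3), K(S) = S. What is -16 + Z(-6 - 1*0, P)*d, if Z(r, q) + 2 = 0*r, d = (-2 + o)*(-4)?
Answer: 16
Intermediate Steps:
o = 6 (o = 3 + 3 = 6)
d = -16 (d = (-2 + 6)*(-4) = 4*(-4) = -16)
P = -1/16 (P = 1/(-16) = -1/16 ≈ -0.062500)
Z(r, q) = -2 (Z(r, q) = -2 + 0*r = -2 + 0 = -2)
-16 + Z(-6 - 1*0, P)*d = -16 - 2*(-16) = -16 + 32 = 16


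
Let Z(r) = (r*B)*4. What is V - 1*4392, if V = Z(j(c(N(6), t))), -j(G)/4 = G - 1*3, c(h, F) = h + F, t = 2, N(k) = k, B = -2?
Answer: -4232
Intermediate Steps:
c(h, F) = F + h
j(G) = 12 - 4*G (j(G) = -4*(G - 1*3) = -4*(G - 3) = -4*(-3 + G) = 12 - 4*G)
Z(r) = -8*r (Z(r) = (r*(-2))*4 = -2*r*4 = -8*r)
V = 160 (V = -8*(12 - 4*(2 + 6)) = -8*(12 - 4*8) = -8*(12 - 32) = -8*(-20) = 160)
V - 1*4392 = 160 - 1*4392 = 160 - 4392 = -4232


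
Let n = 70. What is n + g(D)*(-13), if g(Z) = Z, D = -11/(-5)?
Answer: 207/5 ≈ 41.400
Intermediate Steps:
D = 11/5 (D = -11*(-⅕) = 11/5 ≈ 2.2000)
n + g(D)*(-13) = 70 + (11/5)*(-13) = 70 - 143/5 = 207/5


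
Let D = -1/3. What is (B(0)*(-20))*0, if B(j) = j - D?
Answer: 0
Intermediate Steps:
D = -⅓ (D = -1*⅓ = -⅓ ≈ -0.33333)
B(j) = ⅓ + j (B(j) = j - 1*(-⅓) = j + ⅓ = ⅓ + j)
(B(0)*(-20))*0 = ((⅓ + 0)*(-20))*0 = ((⅓)*(-20))*0 = -20/3*0 = 0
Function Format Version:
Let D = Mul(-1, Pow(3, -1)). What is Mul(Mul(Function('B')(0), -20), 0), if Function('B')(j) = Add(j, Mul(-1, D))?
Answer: 0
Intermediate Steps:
D = Rational(-1, 3) (D = Mul(-1, Rational(1, 3)) = Rational(-1, 3) ≈ -0.33333)
Function('B')(j) = Add(Rational(1, 3), j) (Function('B')(j) = Add(j, Mul(-1, Rational(-1, 3))) = Add(j, Rational(1, 3)) = Add(Rational(1, 3), j))
Mul(Mul(Function('B')(0), -20), 0) = Mul(Mul(Add(Rational(1, 3), 0), -20), 0) = Mul(Mul(Rational(1, 3), -20), 0) = Mul(Rational(-20, 3), 0) = 0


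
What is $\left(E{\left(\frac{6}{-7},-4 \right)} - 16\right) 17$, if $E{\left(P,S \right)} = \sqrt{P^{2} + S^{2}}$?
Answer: $-272 + \frac{34 \sqrt{205}}{7} \approx -202.46$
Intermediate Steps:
$\left(E{\left(\frac{6}{-7},-4 \right)} - 16\right) 17 = \left(\sqrt{\left(\frac{6}{-7}\right)^{2} + \left(-4\right)^{2}} - 16\right) 17 = \left(\sqrt{\left(6 \left(- \frac{1}{7}\right)\right)^{2} + 16} - 16\right) 17 = \left(\sqrt{\left(- \frac{6}{7}\right)^{2} + 16} - 16\right) 17 = \left(\sqrt{\frac{36}{49} + 16} - 16\right) 17 = \left(\sqrt{\frac{820}{49}} - 16\right) 17 = \left(\frac{2 \sqrt{205}}{7} - 16\right) 17 = \left(-16 + \frac{2 \sqrt{205}}{7}\right) 17 = -272 + \frac{34 \sqrt{205}}{7}$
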